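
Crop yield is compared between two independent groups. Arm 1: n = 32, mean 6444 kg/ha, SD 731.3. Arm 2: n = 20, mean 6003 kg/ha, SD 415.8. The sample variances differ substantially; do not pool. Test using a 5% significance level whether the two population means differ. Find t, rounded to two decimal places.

2.77

Let group 1 = arm 1, group 2 = arm 2. H0: μ_1 = μ_2; H1: μ_1 ≠ μ_2 (Welch's two-sample t-test, two-sided).
t = (x̄_1 − x̄_2)/√(s_1²/n_1 + s_2²/n_2) = (6444 − 6003)/√(731.3²/32 + 415.8²/20) = 2.77
Welch–Satterthwaite df ≈ 49.68
Two-sided p-value ≈ 0.008
Since p ≈ 0.008 < α = 0.05, reject H0; the evidence is statistically significant.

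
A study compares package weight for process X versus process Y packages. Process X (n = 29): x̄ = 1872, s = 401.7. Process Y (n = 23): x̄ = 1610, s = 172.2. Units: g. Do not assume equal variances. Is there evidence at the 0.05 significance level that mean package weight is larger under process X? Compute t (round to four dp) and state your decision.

t = 3.1648; reject H0

Let group 1 = process X, group 2 = process Y. H0: μ_1 = μ_2; H1: μ_1 > μ_2 (Welch's two-sample t-test, right-tailed).
t = (x̄_1 − x̄_2)/√(s_1²/n_1 + s_2²/n_2) = (1872 − 1610)/√(401.7²/29 + 172.2²/23) = 3.1648
Welch–Satterthwaite df ≈ 39.76
p-value = P(T ≥ 3.1648) ≈ 0.001
Since p ≈ 0.001 < α = 0.05, reject H0; the evidence is statistically significant.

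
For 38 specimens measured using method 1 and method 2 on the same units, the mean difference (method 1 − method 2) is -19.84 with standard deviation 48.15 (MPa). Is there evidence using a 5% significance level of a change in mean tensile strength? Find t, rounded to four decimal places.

H0: μ_d = 0; H1: μ_d ≠ 0 (paired t-test on the differences, two-sided).
t = d̄/(s_d/√n) = -19.84/(48.15/√38) = -2.5400
df = n − 1 = 37
Two-sided p-value ≈ 0.0154
Since p ≈ 0.0154 < α = 0.05, reject H0; the evidence is statistically significant.

-2.5400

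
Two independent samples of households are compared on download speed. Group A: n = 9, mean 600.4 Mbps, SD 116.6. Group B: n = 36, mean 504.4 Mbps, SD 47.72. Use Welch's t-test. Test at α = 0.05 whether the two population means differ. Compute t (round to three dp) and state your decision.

Let group 1 = group A, group 2 = group B. H0: μ_1 = μ_2; H1: μ_1 ≠ μ_2 (Welch's two-sample t-test, two-sided).
t = (x̄_1 − x̄_2)/√(s_1²/n_1 + s_2²/n_2) = (600.4 − 504.4)/√(116.6²/9 + 47.72²/36) = 2.420
Welch–Satterthwaite df ≈ 8.68
Two-sided p-value ≈ 0.040
Since p ≈ 0.040 < α = 0.05, reject H0; the data support H1.

t = 2.420; reject H0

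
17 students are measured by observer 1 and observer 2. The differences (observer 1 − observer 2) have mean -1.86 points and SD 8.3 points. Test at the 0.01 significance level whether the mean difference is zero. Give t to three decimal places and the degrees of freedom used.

t = -0.924, df = 16

H0: μ_d = 0; H1: μ_d ≠ 0 (paired t-test on the differences, two-sided).
t = d̄/(s_d/√n) = -1.86/(8.3/√17) = -0.924
df = n − 1 = 16
Two-sided p-value ≈ 0.3692
Since p ≈ 0.3692 > α = 0.01, fail to reject H0; the data do not provide sufficient evidence against H0.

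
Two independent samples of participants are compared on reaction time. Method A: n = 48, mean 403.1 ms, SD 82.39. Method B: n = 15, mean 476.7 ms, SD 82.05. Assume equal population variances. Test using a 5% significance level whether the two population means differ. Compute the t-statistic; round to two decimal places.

-3.02

Let group 1 = method A, group 2 = method B. H0: μ_1 = μ_2; H1: μ_1 ≠ μ_2 (two-sample pooled-variance t-test, two-sided).
s_p² = [(48−1)·82.39² + (15−1)·82.05²]/(48+15−2) = 6775.28
t = (403.1 − 476.7)/√[6775.28·(1/48 + 1/15)] = -3.02
df = n₁ + n₂ − 2 = 61
Two-sided p-value ≈ 0.0037
Since p ≈ 0.0037 < α = 0.05, reject H0; the data support H1.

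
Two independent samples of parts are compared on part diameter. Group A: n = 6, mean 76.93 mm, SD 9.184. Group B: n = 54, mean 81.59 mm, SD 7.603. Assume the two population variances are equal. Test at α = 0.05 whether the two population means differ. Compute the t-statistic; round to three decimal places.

-1.397

Let group 1 = group A, group 2 = group B. H0: μ_1 = μ_2; H1: μ_1 ≠ μ_2 (two-sample pooled-variance t-test, two-sided).
s_p² = [(6−1)·9.184² + (54−1)·7.603²]/(6+54−2) = 60.0936
t = (76.93 − 81.59)/√[60.0936·(1/6 + 1/54)] = -1.397
df = n₁ + n₂ − 2 = 58
Two-sided p-value ≈ 0.1678
Since p ≈ 0.1678 > α = 0.05, fail to reject H0; the data do not provide sufficient evidence against H0.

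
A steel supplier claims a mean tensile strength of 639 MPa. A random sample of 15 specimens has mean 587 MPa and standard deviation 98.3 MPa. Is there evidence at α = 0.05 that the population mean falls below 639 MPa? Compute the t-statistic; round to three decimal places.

H0: μ = 639; H1: μ < 639 (one-sample t-test, left-tailed).
t = (x̄ − μ₀)/(s/√n) = (587 − 639)/(98.3/√15) = -2.049
df = n − 1 = 14
p-value = P(T ≤ -2.049) ≈ 0.0299
Since p ≈ 0.0299 < α = 0.05, reject H0; the data support H1.

-2.049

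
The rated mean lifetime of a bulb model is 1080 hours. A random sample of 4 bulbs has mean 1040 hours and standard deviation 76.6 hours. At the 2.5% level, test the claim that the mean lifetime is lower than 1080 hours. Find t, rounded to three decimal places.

-1.044

H0: μ = 1080; H1: μ < 1080 (one-sample t-test, left-tailed).
t = (x̄ − μ₀)/(s/√n) = (1040 − 1080)/(76.6/√4) = -1.044
df = n − 1 = 3
p-value = P(T ≤ -1.044) ≈ 0.187
Since p ≈ 0.187 > α = 0.025, fail to reject H0; the evidence is not statistically significant.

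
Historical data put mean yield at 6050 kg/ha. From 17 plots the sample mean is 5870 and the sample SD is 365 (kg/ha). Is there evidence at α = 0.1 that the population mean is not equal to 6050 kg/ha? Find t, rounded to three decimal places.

-2.033

H0: μ = 6050; H1: μ ≠ 6050 (one-sample t-test, two-sided).
t = (x̄ − μ₀)/(s/√n) = (5870 − 6050)/(365/√17) = -2.033
df = n − 1 = 16
Two-sided p-value ≈ 0.059
Since p ≈ 0.059 < α = 0.1, reject H0; the data support H1.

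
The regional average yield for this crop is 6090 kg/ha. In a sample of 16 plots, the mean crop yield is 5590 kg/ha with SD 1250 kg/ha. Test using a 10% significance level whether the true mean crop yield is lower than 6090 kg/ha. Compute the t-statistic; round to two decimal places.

-1.60

H0: μ = 6090; H1: μ < 6090 (one-sample t-test, left-tailed).
t = (x̄ − μ₀)/(s/√n) = (5590 − 6090)/(1250/√16) = -1.60
df = n − 1 = 15
p-value = P(T ≤ -1.60) ≈ 0.0652
Since p ≈ 0.0652 < α = 0.1, reject H0; the data support H1.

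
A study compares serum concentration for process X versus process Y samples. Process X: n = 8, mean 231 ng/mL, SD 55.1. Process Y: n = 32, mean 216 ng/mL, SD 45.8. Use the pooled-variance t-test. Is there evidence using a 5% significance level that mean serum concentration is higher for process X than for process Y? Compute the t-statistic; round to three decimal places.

0.796

Let group 1 = process X, group 2 = process Y. H0: μ_1 = μ_2; H1: μ_1 > μ_2 (two-sample pooled-variance t-test, right-tailed).
s_p² = [(8−1)·55.1² + (32−1)·45.8²]/(8+32−2) = 2270.5
t = (231 − 216)/√[2270.5·(1/8 + 1/32)] = 0.796
df = n₁ + n₂ − 2 = 38
p-value = P(T ≥ 0.796) ≈ 0.2154
Since p ≈ 0.2154 > α = 0.05, fail to reject H0; the evidence is not statistically significant.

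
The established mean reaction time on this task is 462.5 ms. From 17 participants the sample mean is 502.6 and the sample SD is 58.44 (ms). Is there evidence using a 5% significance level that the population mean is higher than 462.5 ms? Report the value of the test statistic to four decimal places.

H0: μ = 462.5; H1: μ > 462.5 (one-sample t-test, right-tailed).
t = (x̄ − μ₀)/(s/√n) = (502.6 − 462.5)/(58.44/√17) = 2.8292
df = n − 1 = 16
p-value = P(T ≥ 2.8292) ≈ 0.0060
Since p ≈ 0.0060 < α = 0.05, reject H0; the evidence is statistically significant.

2.8292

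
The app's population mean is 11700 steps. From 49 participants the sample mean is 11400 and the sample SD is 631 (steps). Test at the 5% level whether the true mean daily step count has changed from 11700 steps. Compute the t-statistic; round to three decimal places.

-3.328

H0: μ = 11700; H1: μ ≠ 11700 (one-sample t-test, two-sided).
t = (x̄ − μ₀)/(s/√n) = (11400 − 11700)/(631/√49) = -3.328
df = n − 1 = 48
Two-sided p-value ≈ 0.0017
Since p ≈ 0.0017 < α = 0.05, reject H0; the evidence is statistically significant.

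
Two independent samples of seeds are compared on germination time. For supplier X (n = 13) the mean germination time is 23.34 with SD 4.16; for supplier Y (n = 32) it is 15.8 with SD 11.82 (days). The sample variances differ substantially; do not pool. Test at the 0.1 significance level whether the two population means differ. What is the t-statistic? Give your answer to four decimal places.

3.1589

Let group 1 = supplier X, group 2 = supplier Y. H0: μ_1 = μ_2; H1: μ_1 ≠ μ_2 (Welch's two-sample t-test, two-sided).
t = (x̄_1 − x̄_2)/√(s_1²/n_1 + s_2²/n_2) = (23.34 − 15.8)/√(4.16²/13 + 11.82²/32) = 3.1589
Welch–Satterthwaite df ≈ 42.56
Two-sided p-value ≈ 0.0029
Since p ≈ 0.0029 < α = 0.1, reject H0; the data support H1.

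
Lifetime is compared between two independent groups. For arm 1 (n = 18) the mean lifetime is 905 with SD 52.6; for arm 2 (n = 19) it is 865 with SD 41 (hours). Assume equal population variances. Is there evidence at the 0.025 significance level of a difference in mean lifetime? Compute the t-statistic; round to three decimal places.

2.588

Let group 1 = arm 1, group 2 = arm 2. H0: μ_1 = μ_2; H1: μ_1 ≠ μ_2 (two-sample pooled-variance t-test, two-sided).
s_p² = [(18−1)·52.6² + (19−1)·41²]/(18+19−2) = 2208.37
t = (905 − 865)/√[2208.37·(1/18 + 1/19)] = 2.588
df = n₁ + n₂ − 2 = 35
Two-sided p-value ≈ 0.014
Since p ≈ 0.014 < α = 0.025, reject H0; the data support H1.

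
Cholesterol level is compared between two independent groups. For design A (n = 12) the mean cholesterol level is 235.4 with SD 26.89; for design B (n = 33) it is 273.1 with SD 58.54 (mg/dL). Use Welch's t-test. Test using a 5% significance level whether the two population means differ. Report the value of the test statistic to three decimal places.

Let group 1 = design A, group 2 = design B. H0: μ_1 = μ_2; H1: μ_1 ≠ μ_2 (Welch's two-sample t-test, two-sided).
t = (x̄_1 − x̄_2)/√(s_1²/n_1 + s_2²/n_2) = (235.4 − 273.1)/√(26.89²/12 + 58.54²/33) = -2.943
Welch–Satterthwaite df ≈ 40.37
Two-sided p-value ≈ 0.0054
Since p ≈ 0.0054 < α = 0.05, reject H0; the data support H1.

-2.943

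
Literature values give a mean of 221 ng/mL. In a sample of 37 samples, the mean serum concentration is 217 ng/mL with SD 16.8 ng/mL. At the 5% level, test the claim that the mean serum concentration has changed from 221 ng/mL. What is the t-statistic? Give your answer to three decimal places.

-1.448

H0: μ = 221; H1: μ ≠ 221 (one-sample t-test, two-sided).
t = (x̄ − μ₀)/(s/√n) = (217 − 221)/(16.8/√37) = -1.448
df = n − 1 = 36
Two-sided p-value ≈ 0.156
Since p ≈ 0.156 > α = 0.05, fail to reject H0; the evidence is not statistically significant.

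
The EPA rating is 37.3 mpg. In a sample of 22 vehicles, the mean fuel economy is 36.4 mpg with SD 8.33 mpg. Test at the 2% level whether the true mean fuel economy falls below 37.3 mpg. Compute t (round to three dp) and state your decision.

t = -0.507; fail to reject H0

H0: μ = 37.3; H1: μ < 37.3 (one-sample t-test, left-tailed).
t = (x̄ − μ₀)/(s/√n) = (36.4 − 37.3)/(8.33/√22) = -0.507
df = n − 1 = 21
p-value = P(T ≤ -0.507) ≈ 0.309
Since p ≈ 0.309 > α = 0.02, fail to reject H0; the data do not provide sufficient evidence against H0.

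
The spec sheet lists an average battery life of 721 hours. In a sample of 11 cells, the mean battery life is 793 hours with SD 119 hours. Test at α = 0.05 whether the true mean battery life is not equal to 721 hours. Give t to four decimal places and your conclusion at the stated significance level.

t = 2.0067; fail to reject H0

H0: μ = 721; H1: μ ≠ 721 (one-sample t-test, two-sided).
t = (x̄ − μ₀)/(s/√n) = (793 − 721)/(119/√11) = 2.0067
df = n − 1 = 10
Two-sided p-value ≈ 0.073
Since p ≈ 0.073 > α = 0.05, fail to reject H0; the evidence is not statistically significant.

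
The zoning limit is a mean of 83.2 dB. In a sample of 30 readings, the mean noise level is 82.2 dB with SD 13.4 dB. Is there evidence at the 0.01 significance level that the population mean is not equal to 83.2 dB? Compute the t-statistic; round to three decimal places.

H0: μ = 83.2; H1: μ ≠ 83.2 (one-sample t-test, two-sided).
t = (x̄ − μ₀)/(s/√n) = (82.2 − 83.2)/(13.4/√30) = -0.409
df = n − 1 = 29
Two-sided p-value ≈ 0.6857
Since p ≈ 0.6857 > α = 0.01, fail to reject H0; the data do not provide sufficient evidence against H0.

-0.409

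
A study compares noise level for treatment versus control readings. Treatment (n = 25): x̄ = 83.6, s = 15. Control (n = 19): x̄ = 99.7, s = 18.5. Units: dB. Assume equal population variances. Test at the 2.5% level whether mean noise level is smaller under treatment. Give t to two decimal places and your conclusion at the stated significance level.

Let group 1 = treatment, group 2 = control. H0: μ_1 = μ_2; H1: μ_1 < μ_2 (two-sample pooled-variance t-test, left-tailed).
s_p² = [(25−1)·15² + (19−1)·18.5²]/(25+19−2) = 275.25
t = (83.6 − 99.7)/√[275.25·(1/25 + 1/19)] = -3.19
df = n₁ + n₂ − 2 = 42
p-value = P(T ≤ -3.19) ≈ 0.0014
Since p ≈ 0.0014 < α = 0.025, reject H0; the evidence is statistically significant.

t = -3.19; reject H0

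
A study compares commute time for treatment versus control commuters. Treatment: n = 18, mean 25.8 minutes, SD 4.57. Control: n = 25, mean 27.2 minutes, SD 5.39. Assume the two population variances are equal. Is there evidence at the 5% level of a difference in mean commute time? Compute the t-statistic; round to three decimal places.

-0.894

Let group 1 = treatment, group 2 = control. H0: μ_1 = μ_2; H1: μ_1 ≠ μ_2 (two-sample pooled-variance t-test, two-sided).
s_p² = [(18−1)·4.57² + (25−1)·5.39²]/(18+25−2) = 25.6657
t = (25.8 − 27.2)/√[25.6657·(1/18 + 1/25)] = -0.894
df = n₁ + n₂ − 2 = 41
Two-sided p-value ≈ 0.377
Since p ≈ 0.377 > α = 0.05, fail to reject H0; the data do not provide sufficient evidence against H0.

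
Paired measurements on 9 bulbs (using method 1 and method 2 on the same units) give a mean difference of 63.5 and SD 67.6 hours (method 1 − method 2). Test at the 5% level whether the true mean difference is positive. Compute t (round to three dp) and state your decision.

t = 2.818; reject H0

H0: μ_d = 0; H1: μ_d > 0 (paired t-test on the differences, right-tailed).
t = d̄/(s_d/√n) = 63.5/(67.6/√9) = 2.818
df = n − 1 = 8
p-value = P(T ≥ 2.818) ≈ 0.0113
Since p ≈ 0.0113 < α = 0.05, reject H0; the evidence is statistically significant.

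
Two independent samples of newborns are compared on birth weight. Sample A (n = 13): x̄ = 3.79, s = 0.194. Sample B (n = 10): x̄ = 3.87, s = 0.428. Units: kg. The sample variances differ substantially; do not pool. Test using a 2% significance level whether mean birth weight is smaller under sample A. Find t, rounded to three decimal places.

-0.549

Let group 1 = sample A, group 2 = sample B. H0: μ_1 = μ_2; H1: μ_1 < μ_2 (Welch's two-sample t-test, left-tailed).
t = (x̄_1 − x̄_2)/√(s_1²/n_1 + s_2²/n_2) = (3.79 − 3.87)/√(0.194²/13 + 0.428²/10) = -0.549
Welch–Satterthwaite df ≈ 11.85
p-value = P(T ≤ -0.549) ≈ 0.297
Since p ≈ 0.297 > α = 0.02, fail to reject H0; the data do not provide sufficient evidence against H0.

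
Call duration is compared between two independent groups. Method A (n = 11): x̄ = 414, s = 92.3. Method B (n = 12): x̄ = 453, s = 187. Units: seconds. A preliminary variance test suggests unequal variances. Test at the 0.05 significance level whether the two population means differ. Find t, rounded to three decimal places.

Let group 1 = method A, group 2 = method B. H0: μ_1 = μ_2; H1: μ_1 ≠ μ_2 (Welch's two-sample t-test, two-sided).
t = (x̄_1 − x̄_2)/√(s_1²/n_1 + s_2²/n_2) = (414 − 453)/√(92.3²/11 + 187²/12) = -0.642
Welch–Satterthwaite df ≈ 16.35
Two-sided p-value ≈ 0.530
Since p ≈ 0.530 > α = 0.05, fail to reject H0; the evidence is not statistically significant.

-0.642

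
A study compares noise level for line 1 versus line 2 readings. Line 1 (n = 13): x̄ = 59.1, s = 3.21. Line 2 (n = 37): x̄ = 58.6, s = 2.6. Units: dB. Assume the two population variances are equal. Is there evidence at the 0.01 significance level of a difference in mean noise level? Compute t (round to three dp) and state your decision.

t = 0.561; fail to reject H0

Let group 1 = line 1, group 2 = line 2. H0: μ_1 = μ_2; H1: μ_1 ≠ μ_2 (two-sample pooled-variance t-test, two-sided).
s_p² = [(13−1)·3.21² + (37−1)·2.6²]/(13+37−2) = 7.64603
t = (59.1 − 58.6)/√[7.64603·(1/13 + 1/37)] = 0.561
df = n₁ + n₂ − 2 = 48
Two-sided p-value ≈ 0.5775
Since p ≈ 0.5775 > α = 0.01, fail to reject H0; the evidence is not statistically significant.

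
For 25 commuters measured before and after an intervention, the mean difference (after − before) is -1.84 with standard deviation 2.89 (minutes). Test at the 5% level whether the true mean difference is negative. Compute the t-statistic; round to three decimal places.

-3.183

H0: μ_d = 0; H1: μ_d < 0 (paired t-test on the differences, left-tailed).
t = d̄/(s_d/√n) = -1.84/(2.89/√25) = -3.183
df = n − 1 = 24
p-value = P(T ≤ -3.183) ≈ 0.002
Since p ≈ 0.002 < α = 0.05, reject H0; the evidence is statistically significant.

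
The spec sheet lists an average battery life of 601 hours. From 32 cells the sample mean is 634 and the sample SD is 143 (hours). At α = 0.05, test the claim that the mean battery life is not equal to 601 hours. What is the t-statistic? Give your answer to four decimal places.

1.3054

H0: μ = 601; H1: μ ≠ 601 (one-sample t-test, two-sided).
t = (x̄ − μ₀)/(s/√n) = (634 − 601)/(143/√32) = 1.3054
df = n − 1 = 31
Two-sided p-value ≈ 0.201
Since p ≈ 0.201 > α = 0.05, fail to reject H0; the data do not provide sufficient evidence against H0.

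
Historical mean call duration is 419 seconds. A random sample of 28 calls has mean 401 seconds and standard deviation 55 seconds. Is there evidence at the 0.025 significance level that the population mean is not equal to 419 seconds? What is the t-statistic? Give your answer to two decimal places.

-1.73

H0: μ = 419; H1: μ ≠ 419 (one-sample t-test, two-sided).
t = (x̄ − μ₀)/(s/√n) = (401 − 419)/(55/√28) = -1.73
df = n − 1 = 27
Two-sided p-value ≈ 0.095
Since p ≈ 0.095 > α = 0.025, fail to reject H0; the data do not provide sufficient evidence against H0.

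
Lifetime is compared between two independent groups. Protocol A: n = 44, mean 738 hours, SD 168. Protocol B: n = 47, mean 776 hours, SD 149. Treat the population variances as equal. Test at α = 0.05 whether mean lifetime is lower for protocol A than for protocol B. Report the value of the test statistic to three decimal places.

-1.143

Let group 1 = protocol A, group 2 = protocol B. H0: μ_1 = μ_2; H1: μ_1 < μ_2 (two-sample pooled-variance t-test, left-tailed).
s_p² = [(44−1)·168² + (47−1)·149²]/(44+47−2) = 25111
t = (738 − 776)/√[25111·(1/44 + 1/47)] = -1.143
df = n₁ + n₂ − 2 = 89
p-value = P(T ≤ -1.143) ≈ 0.1280
Since p ≈ 0.1280 > α = 0.05, fail to reject H0; the evidence is not statistically significant.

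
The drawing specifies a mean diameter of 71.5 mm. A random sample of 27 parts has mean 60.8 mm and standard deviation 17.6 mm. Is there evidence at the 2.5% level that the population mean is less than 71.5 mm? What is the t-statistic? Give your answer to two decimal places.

H0: μ = 71.5; H1: μ < 71.5 (one-sample t-test, left-tailed).
t = (x̄ − μ₀)/(s/√n) = (60.8 − 71.5)/(17.6/√27) = -3.16
df = n − 1 = 26
p-value = P(T ≤ -3.16) ≈ 0.002
Since p ≈ 0.002 < α = 0.025, reject H0; the data support H1.

-3.16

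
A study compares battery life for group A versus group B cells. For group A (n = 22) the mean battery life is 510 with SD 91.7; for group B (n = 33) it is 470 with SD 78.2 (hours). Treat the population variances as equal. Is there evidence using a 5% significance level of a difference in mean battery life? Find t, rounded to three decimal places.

1.734

Let group 1 = group A, group 2 = group B. H0: μ_1 = μ_2; H1: μ_1 ≠ μ_2 (two-sample pooled-variance t-test, two-sided).
s_p² = [(22−1)·91.7² + (33−1)·78.2²]/(22+33−2) = 7024.04
t = (510 − 470)/√[7024.04·(1/22 + 1/33)] = 1.734
df = n₁ + n₂ − 2 = 53
Two-sided p-value ≈ 0.0887
Since p ≈ 0.0887 > α = 0.05, fail to reject H0; the data do not provide sufficient evidence against H0.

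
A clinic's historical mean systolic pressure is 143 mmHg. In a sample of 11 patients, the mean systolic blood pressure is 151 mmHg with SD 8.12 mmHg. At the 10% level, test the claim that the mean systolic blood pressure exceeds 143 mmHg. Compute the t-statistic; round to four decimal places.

3.2676

H0: μ = 143; H1: μ > 143 (one-sample t-test, right-tailed).
t = (x̄ − μ₀)/(s/√n) = (151 − 143)/(8.12/√11) = 3.2676
df = n − 1 = 10
p-value = P(T ≥ 3.2676) ≈ 0.004
Since p ≈ 0.004 < α = 0.1, reject H0; the data support H1.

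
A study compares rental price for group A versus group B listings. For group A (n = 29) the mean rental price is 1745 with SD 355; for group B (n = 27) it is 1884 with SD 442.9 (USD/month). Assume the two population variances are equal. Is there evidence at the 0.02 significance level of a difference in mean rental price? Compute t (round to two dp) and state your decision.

Let group 1 = group A, group 2 = group B. H0: μ_1 = μ_2; H1: μ_1 ≠ μ_2 (two-sample pooled-variance t-test, two-sided).
s_p² = [(29−1)·355² + (27−1)·442.9²]/(29+27−2) = 159794
t = (1745 − 1884)/√[159794·(1/29 + 1/27)] = -1.30
df = n₁ + n₂ − 2 = 54
Two-sided p-value ≈ 0.199
Since p ≈ 0.199 > α = 0.02, fail to reject H0; the evidence is not statistically significant.

t = -1.30; fail to reject H0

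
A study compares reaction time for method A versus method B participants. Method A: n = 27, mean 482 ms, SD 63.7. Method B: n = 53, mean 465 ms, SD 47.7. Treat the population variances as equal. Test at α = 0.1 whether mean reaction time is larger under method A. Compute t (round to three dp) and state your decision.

t = 1.342; reject H0

Let group 1 = method A, group 2 = method B. H0: μ_1 = μ_2; H1: μ_1 > μ_2 (two-sample pooled-variance t-test, right-tailed).
s_p² = [(27−1)·63.7² + (53−1)·47.7²]/(27+53−2) = 2869.42
t = (482 − 465)/√[2869.42·(1/27 + 1/53)] = 1.342
df = n₁ + n₂ − 2 = 78
p-value = P(T ≥ 1.342) ≈ 0.092
Since p ≈ 0.092 < α = 0.1, reject H0; the evidence is statistically significant.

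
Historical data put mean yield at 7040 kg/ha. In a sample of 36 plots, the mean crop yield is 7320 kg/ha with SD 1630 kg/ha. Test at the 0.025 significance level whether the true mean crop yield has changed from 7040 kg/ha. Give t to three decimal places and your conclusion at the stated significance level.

H0: μ = 7040; H1: μ ≠ 7040 (one-sample t-test, two-sided).
t = (x̄ − μ₀)/(s/√n) = (7320 − 7040)/(1630/√36) = 1.031
df = n − 1 = 35
Two-sided p-value ≈ 0.3098
Since p ≈ 0.3098 > α = 0.025, fail to reject H0; the evidence is not statistically significant.

t = 1.031; fail to reject H0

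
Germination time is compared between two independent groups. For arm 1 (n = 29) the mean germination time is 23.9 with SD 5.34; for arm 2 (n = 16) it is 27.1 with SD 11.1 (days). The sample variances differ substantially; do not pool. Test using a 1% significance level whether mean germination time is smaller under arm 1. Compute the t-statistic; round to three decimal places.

-1.086

Let group 1 = arm 1, group 2 = arm 2. H0: μ_1 = μ_2; H1: μ_1 < μ_2 (Welch's two-sample t-test, left-tailed).
t = (x̄_1 − x̄_2)/√(s_1²/n_1 + s_2²/n_2) = (23.9 − 27.1)/√(5.34²/29 + 11.1²/16) = -1.086
Welch–Satterthwaite df ≈ 18.91
p-value = P(T ≤ -1.086) ≈ 0.146
Since p ≈ 0.146 > α = 0.01, fail to reject H0; the evidence is not statistically significant.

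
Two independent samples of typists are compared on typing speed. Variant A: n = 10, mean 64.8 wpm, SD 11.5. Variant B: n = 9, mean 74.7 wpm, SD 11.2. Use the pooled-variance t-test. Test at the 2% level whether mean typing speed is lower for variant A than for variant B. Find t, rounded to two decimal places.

-1.90

Let group 1 = variant A, group 2 = variant B. H0: μ_1 = μ_2; H1: μ_1 < μ_2 (two-sample pooled-variance t-test, left-tailed).
s_p² = [(10−1)·11.5² + (9−1)·11.2²]/(10+9−2) = 129.045
t = (64.8 − 74.7)/√[129.045·(1/10 + 1/9)] = -1.90
df = n₁ + n₂ − 2 = 17
p-value = P(T ≤ -1.90) ≈ 0.037
Since p ≈ 0.037 > α = 0.02, fail to reject H0; the data do not provide sufficient evidence against H0.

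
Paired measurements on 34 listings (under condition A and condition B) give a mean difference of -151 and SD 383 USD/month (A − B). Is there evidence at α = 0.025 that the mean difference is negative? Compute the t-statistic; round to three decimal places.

-2.299

H0: μ_d = 0; H1: μ_d < 0 (paired t-test on the differences, left-tailed).
t = d̄/(s_d/√n) = -151/(383/√34) = -2.299
df = n − 1 = 33
p-value = P(T ≤ -2.299) ≈ 0.0140
Since p ≈ 0.0140 < α = 0.025, reject H0; the evidence is statistically significant.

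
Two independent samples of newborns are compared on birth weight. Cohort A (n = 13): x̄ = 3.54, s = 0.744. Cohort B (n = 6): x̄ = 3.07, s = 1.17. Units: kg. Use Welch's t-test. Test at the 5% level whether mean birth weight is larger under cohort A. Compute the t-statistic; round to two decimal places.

Let group 1 = cohort A, group 2 = cohort B. H0: μ_1 = μ_2; H1: μ_1 > μ_2 (Welch's two-sample t-test, right-tailed).
t = (x̄_1 − x̄_2)/√(s_1²/n_1 + s_2²/n_2) = (3.54 − 3.07)/√(0.744²/13 + 1.17²/6) = 0.90
Welch–Satterthwaite df ≈ 6.94
p-value = P(T ≥ 0.90) ≈ 0.198
Since p ≈ 0.198 > α = 0.05, fail to reject H0; the evidence is not statistically significant.

0.90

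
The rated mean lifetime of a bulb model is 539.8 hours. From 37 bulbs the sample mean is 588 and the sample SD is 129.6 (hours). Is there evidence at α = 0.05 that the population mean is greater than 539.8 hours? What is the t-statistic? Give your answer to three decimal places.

H0: μ = 539.8; H1: μ > 539.8 (one-sample t-test, right-tailed).
t = (x̄ − μ₀)/(s/√n) = (588 − 539.8)/(129.6/√37) = 2.262
df = n − 1 = 36
p-value = P(T ≥ 2.262) ≈ 0.015
Since p ≈ 0.015 < α = 0.05, reject H0; the evidence is statistically significant.

2.262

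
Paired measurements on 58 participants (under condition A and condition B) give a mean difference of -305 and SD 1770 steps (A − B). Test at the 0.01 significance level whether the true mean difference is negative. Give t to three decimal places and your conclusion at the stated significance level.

H0: μ_d = 0; H1: μ_d < 0 (paired t-test on the differences, left-tailed).
t = d̄/(s_d/√n) = -305/(1770/√58) = -1.312
df = n − 1 = 57
p-value = P(T ≤ -1.312) ≈ 0.097
Since p ≈ 0.097 > α = 0.01, fail to reject H0; the data do not provide sufficient evidence against H0.

t = -1.312; fail to reject H0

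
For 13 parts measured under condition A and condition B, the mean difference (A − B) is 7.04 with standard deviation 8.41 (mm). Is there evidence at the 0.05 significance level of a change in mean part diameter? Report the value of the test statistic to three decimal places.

H0: μ_d = 0; H1: μ_d ≠ 0 (paired t-test on the differences, two-sided).
t = d̄/(s_d/√n) = 7.04/(8.41/√13) = 3.018
df = n − 1 = 12
Two-sided p-value ≈ 0.0107
Since p ≈ 0.0107 < α = 0.05, reject H0; the data support H1.

3.018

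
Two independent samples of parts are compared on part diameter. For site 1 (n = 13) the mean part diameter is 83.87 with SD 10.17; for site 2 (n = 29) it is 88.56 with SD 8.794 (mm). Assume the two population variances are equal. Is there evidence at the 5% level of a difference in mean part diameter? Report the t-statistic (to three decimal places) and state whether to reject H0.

t = -1.523; fail to reject H0

Let group 1 = site 1, group 2 = site 2. H0: μ_1 = μ_2; H1: μ_1 ≠ μ_2 (two-sample pooled-variance t-test, two-sided).
s_p² = [(13−1)·10.17² + (29−1)·8.794²]/(13+29−2) = 85.1628
t = (83.87 − 88.56)/√[85.1628·(1/13 + 1/29)] = -1.523
df = n₁ + n₂ − 2 = 40
Two-sided p-value ≈ 0.1357
Since p ≈ 0.1357 > α = 0.05, fail to reject H0; the evidence is not statistically significant.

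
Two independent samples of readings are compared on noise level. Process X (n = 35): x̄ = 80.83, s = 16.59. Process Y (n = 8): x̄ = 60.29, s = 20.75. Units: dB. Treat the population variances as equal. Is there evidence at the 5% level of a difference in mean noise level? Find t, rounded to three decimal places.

3.017

Let group 1 = process X, group 2 = process Y. H0: μ_1 = μ_2; H1: μ_1 ≠ μ_2 (two-sample pooled-variance t-test, two-sided).
s_p² = [(35−1)·16.59² + (8−1)·20.75²]/(35+8−2) = 301.749
t = (80.83 − 60.29)/√[301.749·(1/35 + 1/8)] = 3.017
df = n₁ + n₂ − 2 = 41
Two-sided p-value ≈ 0.0044
Since p ≈ 0.0044 < α = 0.05, reject H0; the evidence is statistically significant.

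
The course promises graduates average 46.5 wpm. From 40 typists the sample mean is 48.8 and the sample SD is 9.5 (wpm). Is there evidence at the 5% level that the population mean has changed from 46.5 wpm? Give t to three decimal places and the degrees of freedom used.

t = 1.531, df = 39

H0: μ = 46.5; H1: μ ≠ 46.5 (one-sample t-test, two-sided).
t = (x̄ − μ₀)/(s/√n) = (48.8 − 46.5)/(9.5/√40) = 1.531
df = n − 1 = 39
Two-sided p-value ≈ 0.134
Since p ≈ 0.134 > α = 0.05, fail to reject H0; the data do not provide sufficient evidence against H0.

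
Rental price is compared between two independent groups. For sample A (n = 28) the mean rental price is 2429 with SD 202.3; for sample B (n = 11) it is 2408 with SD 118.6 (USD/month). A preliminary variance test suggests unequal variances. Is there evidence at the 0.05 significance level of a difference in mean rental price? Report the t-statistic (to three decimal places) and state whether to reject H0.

t = 0.401; fail to reject H0

Let group 1 = sample A, group 2 = sample B. H0: μ_1 = μ_2; H1: μ_1 ≠ μ_2 (Welch's two-sample t-test, two-sided).
t = (x̄_1 − x̄_2)/√(s_1²/n_1 + s_2²/n_2) = (2429 − 2408)/√(202.3²/28 + 118.6²/11) = 0.401
Welch–Satterthwaite df ≈ 30.95
Two-sided p-value ≈ 0.691
Since p ≈ 0.691 > α = 0.05, fail to reject H0; the evidence is not statistically significant.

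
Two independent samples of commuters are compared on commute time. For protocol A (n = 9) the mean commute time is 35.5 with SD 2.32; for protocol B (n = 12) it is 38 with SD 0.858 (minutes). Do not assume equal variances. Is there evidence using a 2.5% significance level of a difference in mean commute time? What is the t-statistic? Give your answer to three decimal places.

-3.079

Let group 1 = protocol A, group 2 = protocol B. H0: μ_1 = μ_2; H1: μ_1 ≠ μ_2 (Welch's two-sample t-test, two-sided).
t = (x̄_1 − x̄_2)/√(s_1²/n_1 + s_2²/n_2) = (35.5 − 38)/√(2.32²/9 + 0.858²/12) = -3.079
Welch–Satterthwaite df ≈ 9.65
Two-sided p-value ≈ 0.012
Since p ≈ 0.012 < α = 0.025, reject H0; the data support H1.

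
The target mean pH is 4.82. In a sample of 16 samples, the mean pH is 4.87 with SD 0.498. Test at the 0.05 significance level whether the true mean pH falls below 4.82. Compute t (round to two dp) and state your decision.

t = 0.40; fail to reject H0

H0: μ = 4.82; H1: μ < 4.82 (one-sample t-test, left-tailed).
t = (x̄ − μ₀)/(s/√n) = (4.87 − 4.82)/(0.498/√16) = 0.40
df = n − 1 = 15
p-value = P(T ≤ 0.40) ≈ 0.653
Since p ≈ 0.653 > α = 0.05, fail to reject H0; the data do not provide sufficient evidence against H0.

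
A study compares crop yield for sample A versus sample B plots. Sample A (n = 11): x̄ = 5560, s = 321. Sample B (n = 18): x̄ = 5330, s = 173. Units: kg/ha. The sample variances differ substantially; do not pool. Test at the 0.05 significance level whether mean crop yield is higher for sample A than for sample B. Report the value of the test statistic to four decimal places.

Let group 1 = sample A, group 2 = sample B. H0: μ_1 = μ_2; H1: μ_1 > μ_2 (Welch's two-sample t-test, right-tailed).
t = (x̄_1 − x̄_2)/√(s_1²/n_1 + s_2²/n_2) = (5560 − 5330)/√(321²/11 + 173²/18) = 2.1900
Welch–Satterthwaite df ≈ 13.61
p-value = P(T ≥ 2.1900) ≈ 0.023
Since p ≈ 0.023 < α = 0.05, reject H0; the data support H1.

2.1900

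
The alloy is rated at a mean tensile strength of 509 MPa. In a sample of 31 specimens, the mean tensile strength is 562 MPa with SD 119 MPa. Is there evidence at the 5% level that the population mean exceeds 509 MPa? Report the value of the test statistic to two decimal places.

2.48

H0: μ = 509; H1: μ > 509 (one-sample t-test, right-tailed).
t = (x̄ − μ₀)/(s/√n) = (562 − 509)/(119/√31) = 2.48
df = n − 1 = 30
p-value = P(T ≥ 2.48) ≈ 0.009
Since p ≈ 0.009 < α = 0.05, reject H0; the evidence is statistically significant.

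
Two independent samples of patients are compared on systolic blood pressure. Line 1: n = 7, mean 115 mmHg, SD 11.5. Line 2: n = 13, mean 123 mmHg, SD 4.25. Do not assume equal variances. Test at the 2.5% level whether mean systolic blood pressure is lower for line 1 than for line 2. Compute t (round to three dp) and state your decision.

Let group 1 = line 1, group 2 = line 2. H0: μ_1 = μ_2; H1: μ_1 < μ_2 (Welch's two-sample t-test, left-tailed).
t = (x̄_1 − x̄_2)/√(s_1²/n_1 + s_2²/n_2) = (115 − 123)/√(11.5²/7 + 4.25²/13) = -1.776
Welch–Satterthwaite df ≈ 6.90
p-value = P(T ≤ -1.776) ≈ 0.060
Since p ≈ 0.060 > α = 0.025, fail to reject H0; the evidence is not statistically significant.

t = -1.776; fail to reject H0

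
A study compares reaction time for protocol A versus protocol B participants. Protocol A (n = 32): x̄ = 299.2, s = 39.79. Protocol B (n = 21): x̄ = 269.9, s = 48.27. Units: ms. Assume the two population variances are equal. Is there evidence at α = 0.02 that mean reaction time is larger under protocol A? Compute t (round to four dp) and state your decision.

t = 2.4087; reject H0

Let group 1 = protocol A, group 2 = protocol B. H0: μ_1 = μ_2; H1: μ_1 > μ_2 (two-sample pooled-variance t-test, right-tailed).
s_p² = [(32−1)·39.79² + (21−1)·48.27²]/(32+21−2) = 1876.09
t = (299.2 − 269.9)/√[1876.09·(1/32 + 1/21)] = 2.4087
df = n₁ + n₂ − 2 = 51
p-value = P(T ≥ 2.4087) ≈ 0.010
Since p ≈ 0.010 < α = 0.02, reject H0; the evidence is statistically significant.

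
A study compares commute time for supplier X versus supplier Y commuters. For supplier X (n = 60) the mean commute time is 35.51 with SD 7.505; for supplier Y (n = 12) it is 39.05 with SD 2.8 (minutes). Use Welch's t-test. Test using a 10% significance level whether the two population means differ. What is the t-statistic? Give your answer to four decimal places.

Let group 1 = supplier X, group 2 = supplier Y. H0: μ_1 = μ_2; H1: μ_1 ≠ μ_2 (Welch's two-sample t-test, two-sided).
t = (x̄_1 − x̄_2)/√(s_1²/n_1 + s_2²/n_2) = (35.51 − 39.05)/√(7.505²/60 + 2.8²/12) = -2.8056
Welch–Satterthwaite df ≈ 47.17
Two-sided p-value ≈ 0.0073
Since p ≈ 0.0073 < α = 0.1, reject H0; the evidence is statistically significant.

-2.8056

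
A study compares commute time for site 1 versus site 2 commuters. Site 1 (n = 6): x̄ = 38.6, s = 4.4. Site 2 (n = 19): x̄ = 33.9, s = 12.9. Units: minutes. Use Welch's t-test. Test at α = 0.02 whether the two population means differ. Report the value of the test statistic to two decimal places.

1.36

Let group 1 = site 1, group 2 = site 2. H0: μ_1 = μ_2; H1: μ_1 ≠ μ_2 (Welch's two-sample t-test, two-sided).
t = (x̄_1 − x̄_2)/√(s_1²/n_1 + s_2²/n_2) = (38.6 − 33.9)/√(4.4²/6 + 12.9²/19) = 1.36
Welch–Satterthwaite df ≈ 22.64
Two-sided p-value ≈ 0.188
Since p ≈ 0.188 > α = 0.02, fail to reject H0; the evidence is not statistically significant.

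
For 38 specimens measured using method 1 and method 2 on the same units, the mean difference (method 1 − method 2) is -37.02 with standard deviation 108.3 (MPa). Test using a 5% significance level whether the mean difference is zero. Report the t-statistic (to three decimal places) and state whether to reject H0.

t = -2.107; reject H0

H0: μ_d = 0; H1: μ_d ≠ 0 (paired t-test on the differences, two-sided).
t = d̄/(s_d/√n) = -37.02/(108.3/√38) = -2.107
df = n − 1 = 37
Two-sided p-value ≈ 0.042
Since p ≈ 0.042 < α = 0.05, reject H0; the evidence is statistically significant.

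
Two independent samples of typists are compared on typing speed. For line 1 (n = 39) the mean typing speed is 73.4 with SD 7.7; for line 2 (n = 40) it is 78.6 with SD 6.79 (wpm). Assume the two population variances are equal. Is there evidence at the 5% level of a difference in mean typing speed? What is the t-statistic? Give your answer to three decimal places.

-3.186

Let group 1 = line 1, group 2 = line 2. H0: μ_1 = μ_2; H1: μ_1 ≠ μ_2 (two-sample pooled-variance t-test, two-sided).
s_p² = [(39−1)·7.7² + (40−1)·6.79²]/(39+40−2) = 52.6114
t = (73.4 − 78.6)/√[52.6114·(1/39 + 1/40)] = -3.186
df = n₁ + n₂ − 2 = 77
Two-sided p-value ≈ 0.002
Since p ≈ 0.002 < α = 0.05, reject H0; the evidence is statistically significant.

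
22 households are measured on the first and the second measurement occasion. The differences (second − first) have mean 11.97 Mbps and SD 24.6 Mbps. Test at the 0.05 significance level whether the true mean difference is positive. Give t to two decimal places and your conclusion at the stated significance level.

H0: μ_d = 0; H1: μ_d > 0 (paired t-test on the differences, right-tailed).
t = d̄/(s_d/√n) = 11.97/(24.6/√22) = 2.28
df = n − 1 = 21
p-value = P(T ≥ 2.28) ≈ 0.017
Since p ≈ 0.017 < α = 0.05, reject H0; the evidence is statistically significant.

t = 2.28; reject H0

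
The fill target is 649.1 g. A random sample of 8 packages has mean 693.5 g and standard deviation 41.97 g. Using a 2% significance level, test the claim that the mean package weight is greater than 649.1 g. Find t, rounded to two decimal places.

2.99

H0: μ = 649.1; H1: μ > 649.1 (one-sample t-test, right-tailed).
t = (x̄ − μ₀)/(s/√n) = (693.5 − 649.1)/(41.97/√8) = 2.99
df = n − 1 = 7
p-value = P(T ≥ 2.99) ≈ 0.010
Since p ≈ 0.010 < α = 0.02, reject H0; the evidence is statistically significant.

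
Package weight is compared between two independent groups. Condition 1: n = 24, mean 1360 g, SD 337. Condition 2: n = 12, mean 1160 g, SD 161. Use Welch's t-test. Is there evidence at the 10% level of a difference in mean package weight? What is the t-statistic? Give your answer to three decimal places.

2.409

Let group 1 = condition 1, group 2 = condition 2. H0: μ_1 = μ_2; H1: μ_1 ≠ μ_2 (Welch's two-sample t-test, two-sided).
t = (x̄_1 − x̄_2)/√(s_1²/n_1 + s_2²/n_2) = (1360 − 1160)/√(337²/24 + 161²/12) = 2.409
Welch–Satterthwaite df ≈ 33.98
Two-sided p-value ≈ 0.022
Since p ≈ 0.022 < α = 0.1, reject H0; the data support H1.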